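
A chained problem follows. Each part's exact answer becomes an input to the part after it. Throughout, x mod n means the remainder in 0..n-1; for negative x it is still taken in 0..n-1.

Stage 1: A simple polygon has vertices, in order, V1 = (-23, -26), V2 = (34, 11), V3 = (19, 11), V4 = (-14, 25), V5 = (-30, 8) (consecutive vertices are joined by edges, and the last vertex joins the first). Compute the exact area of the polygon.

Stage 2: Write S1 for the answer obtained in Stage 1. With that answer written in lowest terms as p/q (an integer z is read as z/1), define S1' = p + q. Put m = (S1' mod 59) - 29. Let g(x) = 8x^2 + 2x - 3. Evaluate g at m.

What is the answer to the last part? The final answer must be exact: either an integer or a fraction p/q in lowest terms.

627

Stage 1: cross terms: (-23*11 - 34*-26)=631, (34*11 - 19*11)=165, (19*25 - -14*11)=629, (-14*8 - -30*25)=638, (-30*-26 - -23*8)=964; twice the area = |3027| = 3027; area = 3027/2; answer 3027/2
Stage 2: S1 = 3027/2; threaded value p + q = 3029; m = -9; 8*(-9)^2 + 2*(-9)^1 - 3 = (648) + (-18) + (-3) = 627; answer 627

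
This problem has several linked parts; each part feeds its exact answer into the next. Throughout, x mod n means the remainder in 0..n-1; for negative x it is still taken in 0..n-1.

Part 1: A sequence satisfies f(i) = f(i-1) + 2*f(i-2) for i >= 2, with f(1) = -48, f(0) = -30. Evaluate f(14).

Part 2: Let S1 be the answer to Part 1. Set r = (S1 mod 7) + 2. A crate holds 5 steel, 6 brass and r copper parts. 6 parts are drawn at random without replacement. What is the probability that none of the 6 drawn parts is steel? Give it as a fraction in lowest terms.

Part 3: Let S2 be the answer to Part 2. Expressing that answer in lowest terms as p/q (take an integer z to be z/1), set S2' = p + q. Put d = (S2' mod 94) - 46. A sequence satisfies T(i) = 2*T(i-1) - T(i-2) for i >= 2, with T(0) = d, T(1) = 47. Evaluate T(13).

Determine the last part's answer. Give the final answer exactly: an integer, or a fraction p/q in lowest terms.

Part 1: f(2) = 1*(-48) + 2*(-30) = -108; iterating: f(2)=-108, f(3)=-204, f(4)=-420, f(5)=-828, f(6)=-1668, f(7)=-3324, f(8)=-6660, f(9)=-13308, f(10)=-26628, f(11)=-53244, f(12)=-106500, f(13)=-212988, f(14)=-425988; answer -425988
Part 2: S1 = -425988; r = 6; total draws C(17,6) = 12376; favorable C(12,6) = 924; P = 33/442; answer 33/442
Part 3: S2 = 33/442; threaded value p + q = 475; d = -41; T(2) = 2*(47) - 1*(-41) = 135; iterating: T(2)=135, T(3)=223, T(4)=311, T(5)=399, T(6)=487, T(7)=575, T(8)=663, T(9)=751, T(10)=839, T(11)=927, T(12)=1015, T(13)=1103; answer 1103

1103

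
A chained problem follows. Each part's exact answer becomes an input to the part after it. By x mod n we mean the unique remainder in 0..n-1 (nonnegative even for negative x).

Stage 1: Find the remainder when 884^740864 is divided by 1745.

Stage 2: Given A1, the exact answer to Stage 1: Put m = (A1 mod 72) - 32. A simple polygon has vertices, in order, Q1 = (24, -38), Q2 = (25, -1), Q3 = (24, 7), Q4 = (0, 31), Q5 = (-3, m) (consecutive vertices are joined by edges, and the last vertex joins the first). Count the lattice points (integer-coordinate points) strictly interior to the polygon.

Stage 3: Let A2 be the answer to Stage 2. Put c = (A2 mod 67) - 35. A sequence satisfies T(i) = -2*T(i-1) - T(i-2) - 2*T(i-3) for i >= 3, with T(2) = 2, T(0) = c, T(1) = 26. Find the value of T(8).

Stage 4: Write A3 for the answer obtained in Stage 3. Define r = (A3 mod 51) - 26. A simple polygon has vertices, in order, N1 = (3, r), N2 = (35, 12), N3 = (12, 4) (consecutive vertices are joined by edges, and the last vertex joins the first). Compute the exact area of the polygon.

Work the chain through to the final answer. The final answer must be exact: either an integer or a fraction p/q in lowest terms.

Stage 1: squarings mod 1745: 884^1=884, 884^2=1441, 884^4=1676, 884^8=1271, 884^16=1316, 884^32=816, 884^64=1011, 884^128=1296, 884^256=926, 884^512=681, 884^1024=1336, 884^2048=1506, 884^4096=1281, 884^8192=661, 884^16384=671, 884^32768=31, 884^65536=961, 884^131072=416, 884^262144=301, 884^524288=1606; 884^740864 = 884^512 * 884^1024 * 884^2048 * 884^16384 * 884^65536 * 884^131072 * 884^524288 = 866 (mod 1745); answer 866
Stage 2: A1 = 866; m = -30; cross terms: (24*-1 - 25*-38)=926, (25*7 - 24*-1)=199, (24*31 - 0*7)=744, (0*-30 - -3*31)=93, (-3*-38 - 24*-30)=834; twice the area = |2796| = 2796; area = 1398; boundary points = 1 + 1 + 24 + 1 + 1 = 28; strictly interior points = area - boundary/2 + 1 = 1385; answer 1385
Stage 3: A2 = 1385; c = 10; T(3) = -2*(2) - 1*(26) - 2*(10) = -50; iterating: T(3)=-50, T(4)=46, T(5)=-46, T(6)=146, T(7)=-338, T(8)=622; answer 622
Stage 4: A3 = 622; r = -16; cross terms: (3*12 - 35*-16)=596, (35*4 - 12*12)=-4, (12*-16 - 3*4)=-204; twice the area = |388| = 388; area = 194; answer 194

194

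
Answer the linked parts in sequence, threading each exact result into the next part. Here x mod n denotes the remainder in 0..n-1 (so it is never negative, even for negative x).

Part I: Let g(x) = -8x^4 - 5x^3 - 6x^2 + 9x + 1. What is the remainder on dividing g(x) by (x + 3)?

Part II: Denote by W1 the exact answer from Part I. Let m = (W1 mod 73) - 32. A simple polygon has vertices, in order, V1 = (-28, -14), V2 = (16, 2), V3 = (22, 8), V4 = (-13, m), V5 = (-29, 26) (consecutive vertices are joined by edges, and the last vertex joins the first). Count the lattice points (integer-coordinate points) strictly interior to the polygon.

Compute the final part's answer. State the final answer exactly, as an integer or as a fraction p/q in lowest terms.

Part I: remainder = value at the root: -8*(-3)^4 - 5*(-3)^3 - 6*(-3)^2 + 9*(-3)^1 + 1 = (-648) + (135) + (-54) + (-27) + (1) = -593; answer -593
Part II: W1 = -593; m = 32; cross terms: (-28*2 - 16*-14)=168, (16*8 - 22*2)=84, (22*32 - -13*8)=808, (-13*26 - -29*32)=590, (-29*-14 - -28*26)=1134; twice the area = |2784| = 2784; area = 1392; boundary points = 4 + 6 + 1 + 2 + 1 = 14; strictly interior points = area - boundary/2 + 1 = 1386; answer 1386

1386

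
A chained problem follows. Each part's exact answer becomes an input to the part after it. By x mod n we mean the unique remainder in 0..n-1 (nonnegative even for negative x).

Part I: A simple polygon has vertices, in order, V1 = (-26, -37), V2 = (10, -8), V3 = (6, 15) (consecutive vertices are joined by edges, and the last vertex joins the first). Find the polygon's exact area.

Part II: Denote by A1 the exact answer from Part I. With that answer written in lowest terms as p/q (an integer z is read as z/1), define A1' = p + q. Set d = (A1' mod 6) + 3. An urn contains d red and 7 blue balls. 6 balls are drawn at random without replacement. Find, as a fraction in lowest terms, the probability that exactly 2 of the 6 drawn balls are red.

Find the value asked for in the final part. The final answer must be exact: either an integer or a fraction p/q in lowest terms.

Part I: cross terms: (-26*-8 - 10*-37)=578, (10*15 - 6*-8)=198, (6*-37 - -26*15)=168; twice the area = |944| = 944; area = 472; answer 472
Part II: A1 = 472; threaded value p + q = 473; d = 8; total draws C(15,6) = 5005; favorable C(8,2)*C(7,4) = 980; P = 28/143; answer 28/143

28/143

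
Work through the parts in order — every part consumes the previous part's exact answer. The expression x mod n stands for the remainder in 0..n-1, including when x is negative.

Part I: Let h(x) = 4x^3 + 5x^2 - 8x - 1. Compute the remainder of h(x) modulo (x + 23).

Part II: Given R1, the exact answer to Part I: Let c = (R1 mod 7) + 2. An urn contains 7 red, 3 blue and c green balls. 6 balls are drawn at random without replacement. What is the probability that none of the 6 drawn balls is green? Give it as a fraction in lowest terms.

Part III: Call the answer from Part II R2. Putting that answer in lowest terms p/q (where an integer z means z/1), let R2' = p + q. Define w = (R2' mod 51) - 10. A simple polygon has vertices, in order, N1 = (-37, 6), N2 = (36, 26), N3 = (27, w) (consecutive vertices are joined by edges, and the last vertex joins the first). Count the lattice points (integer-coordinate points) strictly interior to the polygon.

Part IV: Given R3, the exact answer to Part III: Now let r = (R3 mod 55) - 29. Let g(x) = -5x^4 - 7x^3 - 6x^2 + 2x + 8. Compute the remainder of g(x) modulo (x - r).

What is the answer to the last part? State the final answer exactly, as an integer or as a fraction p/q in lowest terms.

-1248668

Part I: remainder = value at the root: 4*(-23)^3 + 5*(-23)^2 - 8*(-23)^1 - 1 = (-48668) + (2645) + (184) + (-1) = -45840; answer -45840
Part II: R1 = -45840; c = 5; total draws C(15,6) = 5005; favorable C(10,6) = 210; P = 6/143; answer 6/143
Part III: R2 = 6/143; threaded value p + q = 149; w = 37; cross terms: (-37*26 - 36*6)=-1178, (36*37 - 27*26)=630, (27*6 - -37*37)=1531; twice the area = |983| = 983; area = 983/2; boundary points = 1 + 1 + 1 = 3; strictly interior points = area - boundary/2 + 1 = 491; answer 491
Part IV: R3 = 491; r = 22; remainder = value at the root: -5*(22)^4 - 7*(22)^3 - 6*(22)^2 + 2*(22)^1 + 8 = (-1171280) + (-74536) + (-2904) + (44) + (8) = -1248668; answer -1248668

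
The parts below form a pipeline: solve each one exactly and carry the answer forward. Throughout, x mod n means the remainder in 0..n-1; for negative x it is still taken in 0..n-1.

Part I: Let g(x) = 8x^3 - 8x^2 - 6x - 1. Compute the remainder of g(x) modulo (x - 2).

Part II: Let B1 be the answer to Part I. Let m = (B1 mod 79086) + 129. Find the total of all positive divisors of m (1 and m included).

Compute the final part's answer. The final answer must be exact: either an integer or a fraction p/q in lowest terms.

Part I: remainder = value at the root: 8*(2)^3 - 8*(2)^2 - 6*(2)^1 - 1 = (64) + (-32) + (-12) + (-1) = 19; answer 19
Part II: B1 = 19; m = 148; 148 = 2^2 * 37; sigma = (1 + 2 + 4) * (1 + 37) = 7 * 38 = 266; answer 266

266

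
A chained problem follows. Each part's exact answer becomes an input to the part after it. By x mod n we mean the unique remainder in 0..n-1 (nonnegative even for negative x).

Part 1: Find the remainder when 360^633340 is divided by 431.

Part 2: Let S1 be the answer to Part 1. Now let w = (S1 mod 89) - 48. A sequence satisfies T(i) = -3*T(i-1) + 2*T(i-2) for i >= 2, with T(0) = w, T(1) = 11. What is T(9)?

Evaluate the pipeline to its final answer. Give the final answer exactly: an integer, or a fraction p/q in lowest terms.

145529

Part 1: squarings mod 431: 360^1=360, 360^2=300, 360^4=352, 360^8=207, 360^16=180, 360^32=75, 360^64=22, 360^128=53, 360^256=223, 360^512=164, 360^1024=174, 360^2048=106, 360^4096=30, 360^8192=38, 360^16384=151, 360^32768=389, 360^65536=40, 360^131072=307, 360^262144=291, 360^524288=205; 360^633340 = 360^4 * 360^8 * 360^16 * 360^32 * 360^64 * 360^128 * 360^256 * 360^2048 * 360^8192 * 360^32768 * 360^65536 * 360^524288 = 145 (mod 431); answer 145
Part 2: S1 = 145; w = 8; T(2) = -3*(11) + 2*(8) = -17; iterating: T(2)=-17, T(3)=73, T(4)=-253, T(5)=905, T(6)=-3221, T(7)=11473, T(8)=-40861, T(9)=145529; answer 145529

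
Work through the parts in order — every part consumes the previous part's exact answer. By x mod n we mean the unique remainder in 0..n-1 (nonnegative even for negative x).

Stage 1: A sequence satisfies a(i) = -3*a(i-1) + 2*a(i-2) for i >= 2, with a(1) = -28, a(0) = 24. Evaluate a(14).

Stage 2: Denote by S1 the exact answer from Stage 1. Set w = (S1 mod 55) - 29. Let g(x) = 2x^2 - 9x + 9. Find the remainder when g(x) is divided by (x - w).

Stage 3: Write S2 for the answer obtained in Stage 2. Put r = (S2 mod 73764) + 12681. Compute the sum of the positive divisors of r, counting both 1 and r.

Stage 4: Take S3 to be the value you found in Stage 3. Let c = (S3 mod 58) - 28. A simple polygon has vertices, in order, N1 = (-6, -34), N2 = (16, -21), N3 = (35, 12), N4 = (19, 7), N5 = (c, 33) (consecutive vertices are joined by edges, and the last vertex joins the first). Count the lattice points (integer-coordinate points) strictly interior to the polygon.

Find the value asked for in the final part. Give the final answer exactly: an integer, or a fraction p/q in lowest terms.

Stage 1: a(2) = -3*(-28) + 2*(24) = 132; iterating: a(2)=132, a(3)=-452, a(4)=1620, a(5)=-5764, a(6)=20532, a(7)=-73124, a(8)=260436, a(9)=-927556, a(10)=3303540, a(11)=-11765732, a(12)=41904276, a(13)=-149244292, a(14)=531541428; answer 531541428
Stage 2: S1 = 531541428; w = 4; remainder = value at the root: 2*(4)^2 - 9*(4)^1 + 9 = (32) + (-36) + (9) = 5; answer 5
Stage 3: S2 = 5; r = 12686; 12686 = 2 * 6343; sigma = (1 + 2) * (1 + 6343) = 3 * 6344 = 19032; answer 19032
Stage 4: S3 = 19032; c = -20; cross terms: (-6*-21 - 16*-34)=670, (16*12 - 35*-21)=927, (35*7 - 19*12)=17, (19*33 - -20*7)=767, (-20*-34 - -6*33)=878; twice the area = |3259| = 3259; area = 3259/2; boundary points = 1 + 1 + 1 + 13 + 1 = 17; strictly interior points = area - boundary/2 + 1 = 1622; answer 1622

1622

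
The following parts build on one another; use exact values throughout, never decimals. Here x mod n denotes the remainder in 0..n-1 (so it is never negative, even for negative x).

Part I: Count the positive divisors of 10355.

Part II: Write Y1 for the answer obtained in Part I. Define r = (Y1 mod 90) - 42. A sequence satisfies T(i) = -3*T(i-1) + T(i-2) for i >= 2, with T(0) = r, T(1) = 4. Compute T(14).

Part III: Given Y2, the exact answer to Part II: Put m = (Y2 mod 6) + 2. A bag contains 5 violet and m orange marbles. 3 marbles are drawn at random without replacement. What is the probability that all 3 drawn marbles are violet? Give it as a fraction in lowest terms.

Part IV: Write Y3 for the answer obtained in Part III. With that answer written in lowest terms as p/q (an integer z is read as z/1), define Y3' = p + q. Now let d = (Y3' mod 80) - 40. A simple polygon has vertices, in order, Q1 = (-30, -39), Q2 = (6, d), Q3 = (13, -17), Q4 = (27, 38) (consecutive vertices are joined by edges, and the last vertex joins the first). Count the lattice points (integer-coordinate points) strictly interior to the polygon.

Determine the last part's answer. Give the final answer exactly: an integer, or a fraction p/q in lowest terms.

Part I: 10355 = 5 * 19 * 109; number of divisors = (1+1) * (1+1) * (1+1) = 8; answer 8
Part II: Y1 = 8; r = -34; T(2) = -3*(4) + 1*(-34) = -46; iterating: T(2)=-46, T(3)=142, T(4)=-472, T(5)=1558, T(6)=-5146, T(7)=16996, T(8)=-56134, T(9)=185398, T(10)=-612328, T(11)=2022382, T(12)=-6679474, T(13)=22060804, T(14)=-72861886; answer -72861886
Part III: Y2 = -72861886; m = 4; total draws C(9,3) = 84; favorable C(5,3) = 10; P = 5/42; answer 5/42
Part IV: Y3 = 5/42; threaded value p + q = 47; d = 7; cross terms: (-30*7 - 6*-39)=24, (6*-17 - 13*7)=-193, (13*38 - 27*-17)=953, (27*-39 - -30*38)=87; twice the area = |871| = 871; area = 871/2; boundary points = 2 + 1 + 1 + 1 = 5; strictly interior points = area - boundary/2 + 1 = 434; answer 434

434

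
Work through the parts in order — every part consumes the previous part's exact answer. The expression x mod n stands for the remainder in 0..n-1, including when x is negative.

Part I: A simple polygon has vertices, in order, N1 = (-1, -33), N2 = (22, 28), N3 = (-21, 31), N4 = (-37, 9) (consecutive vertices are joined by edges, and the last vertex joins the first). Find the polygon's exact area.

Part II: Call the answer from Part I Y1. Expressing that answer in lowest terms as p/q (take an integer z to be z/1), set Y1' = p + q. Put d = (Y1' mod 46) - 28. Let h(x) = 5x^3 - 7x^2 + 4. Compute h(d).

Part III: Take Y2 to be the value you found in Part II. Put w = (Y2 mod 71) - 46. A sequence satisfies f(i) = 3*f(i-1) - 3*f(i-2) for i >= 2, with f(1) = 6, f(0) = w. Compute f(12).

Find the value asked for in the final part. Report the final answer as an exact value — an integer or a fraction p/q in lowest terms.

-10935

Part I: cross terms: (-1*28 - 22*-33)=698, (22*31 - -21*28)=1270, (-21*9 - -37*31)=958, (-37*-33 - -1*9)=1230; twice the area = |4156| = 4156; area = 2078; answer 2078
Part II: Y1 = 2078; threaded value p + q = 2079; d = -19; 5*(-19)^3 - 7*(-19)^2 + 4 = (-34295) + (-2527) + (4) = -36818; answer -36818
Part III: Y2 = -36818; w = -15; f(2) = 3*(6) - 3*(-15) = 63; iterating: f(2)=63, f(3)=171, f(4)=324, f(5)=459, f(6)=405, f(7)=-162, f(8)=-1701, f(9)=-4617, f(10)=-8748, f(11)=-12393, f(12)=-10935; answer -10935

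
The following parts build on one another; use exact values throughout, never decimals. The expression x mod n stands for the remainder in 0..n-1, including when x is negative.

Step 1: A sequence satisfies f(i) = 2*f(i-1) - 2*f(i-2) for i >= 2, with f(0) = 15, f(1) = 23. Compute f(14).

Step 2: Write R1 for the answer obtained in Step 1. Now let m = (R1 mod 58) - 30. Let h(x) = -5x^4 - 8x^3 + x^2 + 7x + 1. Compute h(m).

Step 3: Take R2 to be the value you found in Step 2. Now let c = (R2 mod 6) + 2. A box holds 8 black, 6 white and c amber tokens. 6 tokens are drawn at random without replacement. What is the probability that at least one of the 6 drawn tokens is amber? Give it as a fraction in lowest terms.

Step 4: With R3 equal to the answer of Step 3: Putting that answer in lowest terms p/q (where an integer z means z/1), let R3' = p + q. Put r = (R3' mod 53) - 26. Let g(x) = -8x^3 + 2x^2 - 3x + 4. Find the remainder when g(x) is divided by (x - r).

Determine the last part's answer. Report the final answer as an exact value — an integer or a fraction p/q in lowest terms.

Step 1: f(2) = 2*(23) - 2*(15) = 16; iterating: f(2)=16, f(3)=-14, f(4)=-60, f(5)=-92, f(6)=-64, f(7)=56, f(8)=240, f(9)=368, f(10)=256, f(11)=-224, f(12)=-960, f(13)=-1472, f(14)=-1024; answer -1024
Step 2: R1 = -1024; m = -10; -5*(-10)^4 - 8*(-10)^3 + 1*(-10)^2 + 7*(-10)^1 + 1 = (-50000) + (8000) + (100) + (-70) + (1) = -41969; answer -41969
Step 3: R2 = -41969; c = 3; total draws C(17,6) = 12376; complement C(14,6) = 3003; favorable 12376 - 3003 = 9373; P = 103/136; answer 103/136
Step 4: R3 = 103/136; threaded value p + q = 239; r = 1; remainder = value at the root: -8*(1)^3 + 2*(1)^2 - 3*(1)^1 + 4 = (-8) + (2) + (-3) + (4) = -5; answer -5

-5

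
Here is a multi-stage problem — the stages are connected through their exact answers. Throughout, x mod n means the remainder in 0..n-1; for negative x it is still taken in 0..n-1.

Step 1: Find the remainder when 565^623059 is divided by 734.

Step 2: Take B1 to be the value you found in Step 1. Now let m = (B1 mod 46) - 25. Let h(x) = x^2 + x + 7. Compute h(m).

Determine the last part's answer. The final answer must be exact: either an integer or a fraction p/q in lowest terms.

Step 1: squarings mod 734: 565^1=565, 565^2=669, 565^4=555, 565^8=479, 565^16=433, 565^32=319, 565^64=469, 565^128=495, 565^256=603, 565^512=279, 565^1024=37, 565^2048=635, 565^4096=259, 565^8192=287, 565^16384=161, 565^32768=231, 565^65536=513, 565^131072=397, 565^262144=533, 565^524288=31; 565^623059 = 565^1 * 565^2 * 565^16 * 565^64 * 565^128 * 565^256 * 565^32768 * 565^65536 * 565^524288 = 553 (mod 734); answer 553
Step 2: B1 = 553; m = -24; 1*(-24)^2 + 1*(-24)^1 + 7 = (576) + (-24) + (7) = 559; answer 559

559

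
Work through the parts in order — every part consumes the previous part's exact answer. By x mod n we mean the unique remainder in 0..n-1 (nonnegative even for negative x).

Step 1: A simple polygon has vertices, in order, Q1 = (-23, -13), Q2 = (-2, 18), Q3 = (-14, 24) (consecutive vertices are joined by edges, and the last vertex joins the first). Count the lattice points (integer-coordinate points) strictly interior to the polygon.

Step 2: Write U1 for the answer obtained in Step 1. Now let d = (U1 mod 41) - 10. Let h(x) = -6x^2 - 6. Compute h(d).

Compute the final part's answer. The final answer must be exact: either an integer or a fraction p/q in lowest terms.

-606

Step 1: cross terms: (-23*18 - -2*-13)=-440, (-2*24 - -14*18)=204, (-14*-13 - -23*24)=734; twice the area = |498| = 498; area = 249; boundary points = 1 + 6 + 1 = 8; strictly interior points = area - boundary/2 + 1 = 246; answer 246
Step 2: U1 = 246; d = -10; -6*(-10)^2 - 6 = (-600) + (-6) = -606; answer -606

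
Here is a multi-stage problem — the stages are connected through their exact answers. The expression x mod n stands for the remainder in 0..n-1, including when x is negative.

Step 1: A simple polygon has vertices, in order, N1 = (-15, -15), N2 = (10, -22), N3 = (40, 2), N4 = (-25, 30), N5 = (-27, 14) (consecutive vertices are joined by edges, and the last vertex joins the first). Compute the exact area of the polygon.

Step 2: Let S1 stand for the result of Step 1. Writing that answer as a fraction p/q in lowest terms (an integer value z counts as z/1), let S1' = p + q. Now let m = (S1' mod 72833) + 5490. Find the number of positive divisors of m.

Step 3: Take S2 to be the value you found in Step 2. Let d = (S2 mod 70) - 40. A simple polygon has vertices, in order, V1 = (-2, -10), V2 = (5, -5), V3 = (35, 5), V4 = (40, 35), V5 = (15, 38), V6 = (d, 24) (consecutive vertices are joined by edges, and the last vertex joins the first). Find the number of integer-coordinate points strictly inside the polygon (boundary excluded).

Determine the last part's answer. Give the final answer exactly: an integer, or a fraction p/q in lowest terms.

2183

Step 1: cross terms: (-15*-22 - 10*-15)=480, (10*2 - 40*-22)=900, (40*30 - -25*2)=1250, (-25*14 - -27*30)=460, (-27*-15 - -15*14)=615; twice the area = |3705| = 3705; area = 3705/2; answer 3705/2
Step 2: S1 = 3705/2; threaded value p + q = 3707; m = 9197; 9197 = 17 * 541; number of divisors = (1+1) * (1+1) = 4; answer 4
Step 3: S2 = 4; d = -36; cross terms: (-2*-5 - 5*-10)=60, (5*5 - 35*-5)=200, (35*35 - 40*5)=1025, (40*38 - 15*35)=995, (15*24 - -36*38)=1728, (-36*-10 - -2*24)=408; twice the area = |4416| = 4416; area = 2208; boundary points = 1 + 10 + 5 + 1 + 1 + 34 = 52; strictly interior points = area - boundary/2 + 1 = 2183; answer 2183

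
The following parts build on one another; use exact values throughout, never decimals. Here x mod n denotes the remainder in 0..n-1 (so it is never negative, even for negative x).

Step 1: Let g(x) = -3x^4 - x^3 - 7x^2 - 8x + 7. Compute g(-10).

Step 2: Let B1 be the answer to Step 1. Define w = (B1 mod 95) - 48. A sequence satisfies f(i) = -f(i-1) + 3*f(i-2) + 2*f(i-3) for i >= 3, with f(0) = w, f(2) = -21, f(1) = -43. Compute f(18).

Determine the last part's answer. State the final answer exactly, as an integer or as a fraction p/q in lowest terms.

Step 1: -3*(-10)^4 - 1*(-10)^3 - 7*(-10)^2 - 8*(-10)^1 + 7 = (-30000) + (1000) + (-700) + (80) + (7) = -29613; answer -29613
Step 2: B1 = -29613; w = -21; f(3) = -1*(-21) + 3*(-43) + 2*(-21) = -150; iterating: f(3)=-150, f(4)=1, f(5)=-493, f(6)=196, f(7)=-1673, f(8)=1275, f(9)=-5902, f(10)=6381, f(11)=-21537, f(12)=28876, f(13)=-80725, f(14)=124279, f(15)=-308702, f(16)=520089, f(17)=-1197637, f(18)=2140500; answer 2140500

2140500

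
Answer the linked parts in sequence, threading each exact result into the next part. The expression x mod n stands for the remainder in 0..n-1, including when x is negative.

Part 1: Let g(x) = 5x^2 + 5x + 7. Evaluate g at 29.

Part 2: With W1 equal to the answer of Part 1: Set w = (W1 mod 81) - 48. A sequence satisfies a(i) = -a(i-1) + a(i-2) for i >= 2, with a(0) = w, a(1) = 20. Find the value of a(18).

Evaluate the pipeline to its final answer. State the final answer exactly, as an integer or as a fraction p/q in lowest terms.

Part 1: 5*(29)^2 + 5*(29)^1 + 7 = (4205) + (145) + (7) = 4357; answer 4357
Part 2: W1 = 4357; w = 16; a(2) = -1*(20) + 1*(16) = -4; iterating: a(2)=-4, a(3)=24, a(4)=-28, a(5)=52, a(6)=-80, a(7)=132, a(8)=-212, a(9)=344, a(10)=-556, a(11)=900, a(12)=-1456, a(13)=2356, a(14)=-3812, a(15)=6168, a(16)=-9980, a(17)=16148, a(18)=-26128; answer -26128

-26128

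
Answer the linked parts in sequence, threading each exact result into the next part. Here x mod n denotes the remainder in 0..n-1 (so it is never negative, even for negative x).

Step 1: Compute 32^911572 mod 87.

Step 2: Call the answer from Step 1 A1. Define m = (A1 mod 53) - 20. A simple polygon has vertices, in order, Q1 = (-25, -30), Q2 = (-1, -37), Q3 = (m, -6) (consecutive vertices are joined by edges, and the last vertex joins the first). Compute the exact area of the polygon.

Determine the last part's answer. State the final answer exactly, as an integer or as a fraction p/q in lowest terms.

Step 1: squarings mod 87: 32^1=32, 32^2=67, 32^4=52, 32^8=7, 32^16=49, 32^32=52, 32^64=7, 32^128=49, 32^256=52, 32^512=7, 32^1024=49, 32^2048=52, 32^4096=7, 32^8192=49, 32^16384=52, 32^32768=7, 32^65536=49, 32^131072=52, 32^262144=7, 32^524288=49; 32^911572 = 32^4 * 32^16 * 32^64 * 32^128 * 32^2048 * 32^8192 * 32^16384 * 32^32768 * 32^65536 * 32^262144 * 32^524288 = 52 (mod 87); answer 52
Step 2: A1 = 52; m = 32; cross terms: (-25*-37 - -1*-30)=895, (-1*-6 - 32*-37)=1190, (32*-30 - -25*-6)=-1110; twice the area = |975| = 975; area = 975/2; answer 975/2

975/2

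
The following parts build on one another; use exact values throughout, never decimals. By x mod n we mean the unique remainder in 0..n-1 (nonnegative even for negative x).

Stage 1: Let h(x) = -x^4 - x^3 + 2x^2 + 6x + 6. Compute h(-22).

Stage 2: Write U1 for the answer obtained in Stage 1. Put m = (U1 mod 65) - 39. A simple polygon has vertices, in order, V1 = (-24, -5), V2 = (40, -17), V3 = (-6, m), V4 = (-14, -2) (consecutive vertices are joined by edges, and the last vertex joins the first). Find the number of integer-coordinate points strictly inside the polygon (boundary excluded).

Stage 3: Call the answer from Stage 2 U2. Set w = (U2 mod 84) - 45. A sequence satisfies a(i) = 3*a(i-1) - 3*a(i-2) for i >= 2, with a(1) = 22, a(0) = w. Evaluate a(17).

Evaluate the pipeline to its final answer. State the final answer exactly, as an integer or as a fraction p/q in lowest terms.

Stage 1: -1*(-22)^4 - 1*(-22)^3 + 2*(-22)^2 + 6*(-22)^1 + 6 = (-234256) + (10648) + (968) + (-132) + (6) = -222766; answer -222766
Stage 2: U1 = -222766; m = 15; cross terms: (-24*-17 - 40*-5)=608, (40*15 - -6*-17)=498, (-6*-2 - -14*15)=222, (-14*-5 - -24*-2)=22; twice the area = |1350| = 1350; area = 675; boundary points = 4 + 2 + 1 + 1 = 8; strictly interior points = area - boundary/2 + 1 = 672; answer 672
Stage 3: U2 = 672; w = -45; a(2) = 3*(22) - 3*(-45) = 201; iterating: a(2)=201, a(3)=537, a(4)=1008, a(5)=1413, a(6)=1215, a(7)=-594, a(8)=-5427, a(9)=-14499, a(10)=-27216, a(11)=-38151, a(12)=-32805, a(13)=16038, a(14)=146529, a(15)=391473, a(16)=734832, a(17)=1030077; answer 1030077

1030077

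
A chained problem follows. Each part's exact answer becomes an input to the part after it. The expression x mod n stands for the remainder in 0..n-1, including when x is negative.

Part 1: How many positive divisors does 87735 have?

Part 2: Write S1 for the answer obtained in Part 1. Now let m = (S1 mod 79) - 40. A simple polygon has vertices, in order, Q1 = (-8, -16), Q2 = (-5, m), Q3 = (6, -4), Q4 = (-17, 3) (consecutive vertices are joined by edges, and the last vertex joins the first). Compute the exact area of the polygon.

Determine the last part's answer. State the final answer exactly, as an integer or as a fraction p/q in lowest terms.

317

Part 1: 87735 = 3 * 5 * 5849; number of divisors = (1+1) * (1+1) * (1+1) = 8; answer 8
Part 2: S1 = 8; m = -32; cross terms: (-8*-32 - -5*-16)=176, (-5*-4 - 6*-32)=212, (6*3 - -17*-4)=-50, (-17*-16 - -8*3)=296; twice the area = |634| = 634; area = 317; answer 317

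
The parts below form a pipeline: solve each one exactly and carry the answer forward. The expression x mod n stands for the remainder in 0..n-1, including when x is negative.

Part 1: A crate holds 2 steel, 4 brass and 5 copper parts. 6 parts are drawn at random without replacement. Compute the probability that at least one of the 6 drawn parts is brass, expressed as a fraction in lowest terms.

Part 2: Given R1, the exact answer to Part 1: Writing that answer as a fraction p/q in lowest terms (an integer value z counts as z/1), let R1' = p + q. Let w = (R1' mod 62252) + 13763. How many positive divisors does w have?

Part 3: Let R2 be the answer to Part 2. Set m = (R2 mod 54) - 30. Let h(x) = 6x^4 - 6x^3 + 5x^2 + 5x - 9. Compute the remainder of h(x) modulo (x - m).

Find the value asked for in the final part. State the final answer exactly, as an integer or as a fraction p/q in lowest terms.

2850553

Part 1: total draws C(11,6) = 462; complement C(7,6) = 7; favorable 462 - 7 = 455; P = 65/66; answer 65/66
Part 2: R1 = 65/66; threaded value p + q = 131; w = 13894; 13894 = 2 * 6947; number of divisors = (1+1) * (1+1) = 4; answer 4
Part 3: R2 = 4; m = -26; remainder = value at the root: 6*(-26)^4 - 6*(-26)^3 + 5*(-26)^2 + 5*(-26)^1 - 9 = (2741856) + (105456) + (3380) + (-130) + (-9) = 2850553; answer 2850553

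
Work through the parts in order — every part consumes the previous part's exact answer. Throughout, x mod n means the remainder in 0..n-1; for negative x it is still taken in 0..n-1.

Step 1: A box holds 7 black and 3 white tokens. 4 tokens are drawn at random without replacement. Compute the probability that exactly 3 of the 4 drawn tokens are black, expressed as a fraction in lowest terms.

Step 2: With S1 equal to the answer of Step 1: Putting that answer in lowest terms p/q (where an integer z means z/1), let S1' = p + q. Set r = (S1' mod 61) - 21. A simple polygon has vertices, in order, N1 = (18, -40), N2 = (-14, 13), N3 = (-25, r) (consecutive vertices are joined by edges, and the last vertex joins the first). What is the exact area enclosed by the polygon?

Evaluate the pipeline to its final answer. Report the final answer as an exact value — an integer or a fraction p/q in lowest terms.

Step 1: total draws C(10,4) = 210; favorable C(7,3)*C(3,1) = 105; P = 1/2; answer 1/2
Step 2: S1 = 1/2; threaded value p + q = 3; r = -18; cross terms: (18*13 - -14*-40)=-326, (-14*-18 - -25*13)=577, (-25*-40 - 18*-18)=1324; twice the area = |1575| = 1575; area = 1575/2; answer 1575/2

1575/2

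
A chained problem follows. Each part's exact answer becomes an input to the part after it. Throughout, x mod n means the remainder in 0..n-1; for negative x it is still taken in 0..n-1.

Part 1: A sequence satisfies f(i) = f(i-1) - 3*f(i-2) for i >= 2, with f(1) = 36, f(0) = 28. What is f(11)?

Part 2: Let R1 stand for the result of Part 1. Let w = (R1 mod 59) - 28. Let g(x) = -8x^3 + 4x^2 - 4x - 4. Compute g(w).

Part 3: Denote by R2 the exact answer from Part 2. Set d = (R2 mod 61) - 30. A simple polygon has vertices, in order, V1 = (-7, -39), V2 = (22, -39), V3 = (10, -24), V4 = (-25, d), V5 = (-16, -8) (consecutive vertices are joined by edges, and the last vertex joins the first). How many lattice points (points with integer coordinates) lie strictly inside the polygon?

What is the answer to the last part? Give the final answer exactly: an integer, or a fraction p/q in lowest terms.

629

Part 1: f(2) = 1*(36) - 3*(28) = -48; iterating: f(2)=-48, f(3)=-156, f(4)=-12, f(5)=456, f(6)=492, f(7)=-876, f(8)=-2352, f(9)=276, f(10)=7332, f(11)=6504; answer 6504
Part 2: R1 = 6504; w = -14; -8*(-14)^3 + 4*(-14)^2 - 4*(-14)^1 - 4 = (21952) + (784) + (56) + (-4) = 22788; answer 22788
Part 3: R2 = 22788; d = 5; cross terms: (-7*-39 - 22*-39)=1131, (22*-24 - 10*-39)=-138, (10*5 - -25*-24)=-550, (-25*-8 - -16*5)=280, (-16*-39 - -7*-8)=568; twice the area = |1291| = 1291; area = 1291/2; boundary points = 29 + 3 + 1 + 1 + 1 = 35; strictly interior points = area - boundary/2 + 1 = 629; answer 629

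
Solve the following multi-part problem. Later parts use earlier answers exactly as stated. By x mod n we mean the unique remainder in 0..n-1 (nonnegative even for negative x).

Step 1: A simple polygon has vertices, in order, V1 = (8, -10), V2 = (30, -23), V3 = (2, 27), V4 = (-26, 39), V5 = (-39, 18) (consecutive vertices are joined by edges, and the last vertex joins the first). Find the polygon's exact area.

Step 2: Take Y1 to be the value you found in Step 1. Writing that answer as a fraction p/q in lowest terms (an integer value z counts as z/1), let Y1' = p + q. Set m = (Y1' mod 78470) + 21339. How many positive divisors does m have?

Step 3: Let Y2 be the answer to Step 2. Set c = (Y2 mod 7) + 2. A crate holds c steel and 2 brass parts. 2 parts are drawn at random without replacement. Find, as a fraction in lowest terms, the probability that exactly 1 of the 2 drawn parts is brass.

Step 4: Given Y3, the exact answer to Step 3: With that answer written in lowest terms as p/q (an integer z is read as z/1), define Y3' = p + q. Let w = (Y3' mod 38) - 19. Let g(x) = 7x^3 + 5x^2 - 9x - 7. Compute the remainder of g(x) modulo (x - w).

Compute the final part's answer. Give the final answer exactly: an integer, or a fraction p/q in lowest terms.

-8620

Step 1: cross terms: (8*-23 - 30*-10)=116, (30*27 - 2*-23)=856, (2*39 - -26*27)=780, (-26*18 - -39*39)=1053, (-39*-10 - 8*18)=246; twice the area = |3051| = 3051; area = 3051/2; answer 3051/2
Step 2: Y1 = 3051/2; threaded value p + q = 3053; m = 24392; 24392 = 2^3 * 3049; number of divisors = (3+1) * (1+1) = 8; answer 8
Step 3: Y2 = 8; c = 3; total draws C(5,2) = 10; favorable C(2,1)*C(3,1) = 6; P = 3/5; answer 3/5
Step 4: Y3 = 3/5; threaded value p + q = 8; w = -11; remainder = value at the root: 7*(-11)^3 + 5*(-11)^2 - 9*(-11)^1 - 7 = (-9317) + (605) + (99) + (-7) = -8620; answer -8620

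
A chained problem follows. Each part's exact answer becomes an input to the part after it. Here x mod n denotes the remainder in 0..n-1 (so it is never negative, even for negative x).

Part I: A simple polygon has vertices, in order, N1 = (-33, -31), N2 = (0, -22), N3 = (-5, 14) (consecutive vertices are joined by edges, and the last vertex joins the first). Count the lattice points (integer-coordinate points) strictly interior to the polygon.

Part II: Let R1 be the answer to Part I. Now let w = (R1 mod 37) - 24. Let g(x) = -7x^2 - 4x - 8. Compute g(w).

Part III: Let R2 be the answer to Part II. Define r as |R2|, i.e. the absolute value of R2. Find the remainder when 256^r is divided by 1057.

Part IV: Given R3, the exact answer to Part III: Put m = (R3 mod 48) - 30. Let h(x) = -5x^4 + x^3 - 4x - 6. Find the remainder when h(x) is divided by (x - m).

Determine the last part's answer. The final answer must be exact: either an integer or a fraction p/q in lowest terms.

Part I: cross terms: (-33*-22 - 0*-31)=726, (0*14 - -5*-22)=-110, (-5*-31 - -33*14)=617; twice the area = |1233| = 1233; area = 1233/2; boundary points = 3 + 1 + 1 = 5; strictly interior points = area - boundary/2 + 1 = 615; answer 615
Part II: R1 = 615; w = -1; -7*(-1)^2 - 4*(-1)^1 - 8 = (-7) + (4) + (-8) = -11; answer -11
Part III: R2 = -11; r = 11; squarings mod 1057: 256^1=256, 256^2=2, 256^4=4, 256^8=16; 256^11 = 256^1 * 256^2 * 256^8 = 793 (mod 1057); answer 793
Part IV: R3 = 793; m = -5; remainder = value at the root: -5*(-5)^4 + 1*(-5)^3 - 4*(-5)^1 - 6 = (-3125) + (-125) + (20) + (-6) = -3236; answer -3236

-3236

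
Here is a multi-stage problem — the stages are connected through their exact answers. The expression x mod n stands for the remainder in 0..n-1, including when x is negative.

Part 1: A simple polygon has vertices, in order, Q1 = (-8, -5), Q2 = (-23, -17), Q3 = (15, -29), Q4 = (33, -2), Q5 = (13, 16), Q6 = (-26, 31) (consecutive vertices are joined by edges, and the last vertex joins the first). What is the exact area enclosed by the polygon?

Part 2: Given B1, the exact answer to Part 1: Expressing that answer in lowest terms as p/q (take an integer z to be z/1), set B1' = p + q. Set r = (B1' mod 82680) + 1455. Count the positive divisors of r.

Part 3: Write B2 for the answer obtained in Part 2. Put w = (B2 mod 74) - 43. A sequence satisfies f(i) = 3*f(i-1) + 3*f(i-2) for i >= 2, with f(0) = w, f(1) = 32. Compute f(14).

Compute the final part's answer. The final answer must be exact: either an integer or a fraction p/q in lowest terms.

31529979

Part 1: cross terms: (-8*-17 - -23*-5)=21, (-23*-29 - 15*-17)=922, (15*-2 - 33*-29)=927, (33*16 - 13*-2)=554, (13*31 - -26*16)=819, (-26*-5 - -8*31)=378; twice the area = |3621| = 3621; area = 3621/2; answer 3621/2
Part 2: B1 = 3621/2; threaded value p + q = 3623; r = 5078; 5078 = 2 * 2539; number of divisors = (1+1) * (1+1) = 4; answer 4
Part 3: B2 = 4; w = -39; f(2) = 3*(32) + 3*(-39) = -21; iterating: f(2)=-21, f(3)=33, f(4)=36, f(5)=207, f(6)=729, f(7)=2808, f(8)=10611, f(9)=40257, f(10)=152604, f(11)=578583, f(12)=2193561, f(13)=8316432, f(14)=31529979; answer 31529979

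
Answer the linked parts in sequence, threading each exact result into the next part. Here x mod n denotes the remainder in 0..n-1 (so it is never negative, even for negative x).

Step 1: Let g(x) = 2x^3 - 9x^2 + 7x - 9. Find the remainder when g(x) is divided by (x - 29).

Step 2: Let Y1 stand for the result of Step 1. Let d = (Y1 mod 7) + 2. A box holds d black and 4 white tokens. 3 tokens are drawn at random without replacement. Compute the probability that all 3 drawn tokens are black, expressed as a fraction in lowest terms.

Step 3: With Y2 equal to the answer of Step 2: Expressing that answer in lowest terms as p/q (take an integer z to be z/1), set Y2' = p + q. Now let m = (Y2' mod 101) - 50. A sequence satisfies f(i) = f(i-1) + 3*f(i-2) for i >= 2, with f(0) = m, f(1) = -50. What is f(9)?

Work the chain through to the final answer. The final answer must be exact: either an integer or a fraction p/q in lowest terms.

Step 1: remainder = value at the root: 2*(29)^3 - 9*(29)^2 + 7*(29)^1 - 9 = (48778) + (-7569) + (203) + (-9) = 41403; answer 41403
Step 2: Y1 = 41403; d = 7; total draws C(11,3) = 165; favorable C(7,3) = 35; P = 7/33; answer 7/33
Step 3: Y2 = 7/33; threaded value p + q = 40; m = -10; f(2) = 1*(-50) + 3*(-10) = -80; iterating: f(2)=-80, f(3)=-230, f(4)=-470, f(5)=-1160, f(6)=-2570, f(7)=-6050, f(8)=-13760, f(9)=-31910; answer -31910

-31910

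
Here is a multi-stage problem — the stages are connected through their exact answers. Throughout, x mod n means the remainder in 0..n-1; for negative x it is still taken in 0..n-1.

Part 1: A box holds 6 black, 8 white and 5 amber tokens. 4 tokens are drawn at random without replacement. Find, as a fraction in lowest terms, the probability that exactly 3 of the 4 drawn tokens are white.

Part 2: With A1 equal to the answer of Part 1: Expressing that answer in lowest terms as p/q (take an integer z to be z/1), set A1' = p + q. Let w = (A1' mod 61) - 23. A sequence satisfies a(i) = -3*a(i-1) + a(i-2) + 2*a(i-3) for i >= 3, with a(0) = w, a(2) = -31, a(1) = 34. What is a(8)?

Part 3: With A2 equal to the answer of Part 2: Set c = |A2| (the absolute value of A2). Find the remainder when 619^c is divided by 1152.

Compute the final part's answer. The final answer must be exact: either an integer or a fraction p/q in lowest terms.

979

Part 1: total draws C(19,4) = 3876; favorable C(8,3)*C(11,1) = 616; P = 154/969; answer 154/969
Part 2: A1 = 154/969; threaded value p + q = 1123; w = 2; a(3) = -3*(-31) + 1*(34) + 2*(2) = 131; iterating: a(3)=131, a(4)=-356, a(5)=1137, a(6)=-3505, a(7)=10940, a(8)=-34051; answer -34051
Part 3: A2 = -34051; c = 34051; squarings mod 1152: 619^1=619, 619^2=697, 619^4=817, 619^8=481, 619^16=961, 619^32=769, 619^64=385, 619^128=769, 619^256=385, 619^512=769, 619^1024=385, 619^2048=769, 619^4096=385, 619^8192=769, 619^16384=385, 619^32768=769; 619^34051 = 619^1 * 619^2 * 619^256 * 619^1024 * 619^32768 = 979 (mod 1152); answer 979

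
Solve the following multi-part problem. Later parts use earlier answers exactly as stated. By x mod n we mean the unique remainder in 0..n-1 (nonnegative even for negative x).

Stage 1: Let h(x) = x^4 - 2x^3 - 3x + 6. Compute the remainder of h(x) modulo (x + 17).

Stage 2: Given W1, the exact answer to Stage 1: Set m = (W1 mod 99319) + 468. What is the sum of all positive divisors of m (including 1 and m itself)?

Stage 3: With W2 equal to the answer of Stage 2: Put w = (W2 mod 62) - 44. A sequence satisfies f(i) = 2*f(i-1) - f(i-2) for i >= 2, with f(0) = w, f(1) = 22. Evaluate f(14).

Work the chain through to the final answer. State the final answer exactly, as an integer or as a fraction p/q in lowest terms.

880

Stage 1: remainder = value at the root: 1*(-17)^4 - 2*(-17)^3 - 3*(-17)^1 + 6 = (83521) + (9826) + (51) + (6) = 93404; answer 93404
Stage 2: W1 = 93404; m = 93872; 93872 = 2^4 * 5867; sigma = (1 + 2 + 4 + 8 + 16) * (1 + 5867) = 31 * 5868 = 181908; answer 181908
Stage 3: W2 = 181908; w = -44; f(2) = 2*(22) - 1*(-44) = 88; iterating: f(2)=88, f(3)=154, f(4)=220, f(5)=286, f(6)=352, f(7)=418, f(8)=484, f(9)=550, f(10)=616, f(11)=682, f(12)=748, f(13)=814, f(14)=880; answer 880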